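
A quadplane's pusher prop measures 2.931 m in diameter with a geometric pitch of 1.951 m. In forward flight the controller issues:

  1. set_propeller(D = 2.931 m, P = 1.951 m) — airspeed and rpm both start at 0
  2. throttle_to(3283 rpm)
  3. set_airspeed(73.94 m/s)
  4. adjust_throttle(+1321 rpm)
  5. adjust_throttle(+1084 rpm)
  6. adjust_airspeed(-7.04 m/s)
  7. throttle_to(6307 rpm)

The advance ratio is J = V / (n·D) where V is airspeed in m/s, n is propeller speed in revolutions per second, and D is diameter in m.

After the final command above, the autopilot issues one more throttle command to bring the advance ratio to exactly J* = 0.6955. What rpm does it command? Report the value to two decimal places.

set_propeller: D = 2.931 m, P = 1.951 m (p = P/D = 0.665643); state ← (V=0, rpm=0)
throttle_to(3283): rpm ← 3283
set_airspeed(73.94): V ← 73.94 m/s
adjust_throttle(+1321): rpm ← 3283 +1321 = 4604
adjust_throttle(+1084): rpm ← 4604 +1084 = 5688
adjust_airspeed(-7.04): V ← 73.94 -7.04 = 66.9 m/s
throttle_to(6307): rpm ← 6307
final state: V = 66.9 m/s, rpm = 6307 → n = rpm/60 = 105.116667 rev/s
target J* = 0.6955; solve J* = V/(n·D) for n: n = V/(J*·D) = 66.9/(0.6955 × 2.931) = 32.818080 rev/s
rpm = 60·n = 1969.084780

rpm = 1969.08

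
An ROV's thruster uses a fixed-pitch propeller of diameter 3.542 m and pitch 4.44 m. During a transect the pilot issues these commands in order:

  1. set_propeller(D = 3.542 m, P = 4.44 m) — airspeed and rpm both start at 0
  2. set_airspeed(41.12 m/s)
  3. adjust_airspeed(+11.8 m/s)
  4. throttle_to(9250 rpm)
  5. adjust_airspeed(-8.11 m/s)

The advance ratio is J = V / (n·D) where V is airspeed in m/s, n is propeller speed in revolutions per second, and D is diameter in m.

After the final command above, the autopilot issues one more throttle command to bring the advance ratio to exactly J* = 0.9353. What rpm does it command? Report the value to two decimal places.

set_propeller: D = 3.542 m, P = 4.44 m (p = P/D = 1.253529); state ← (V=0, rpm=0)
set_airspeed(41.12): V ← 41.12 m/s
adjust_airspeed(+11.8): V ← 41.12 +11.8 = 52.92 m/s
throttle_to(9250): rpm ← 9250
adjust_airspeed(-8.11): V ← 52.92 -8.11 = 44.81 m/s
final state: V = 44.81 m/s, rpm = 9250 → n = rpm/60 = 154.166667 rev/s
target J* = 0.9353; solve J* = V/(n·D) for n: n = V/(J*·D) = 44.81/(0.9353 × 3.542) = 13.526189 rev/s
rpm = 60·n = 811.571342

rpm = 811.57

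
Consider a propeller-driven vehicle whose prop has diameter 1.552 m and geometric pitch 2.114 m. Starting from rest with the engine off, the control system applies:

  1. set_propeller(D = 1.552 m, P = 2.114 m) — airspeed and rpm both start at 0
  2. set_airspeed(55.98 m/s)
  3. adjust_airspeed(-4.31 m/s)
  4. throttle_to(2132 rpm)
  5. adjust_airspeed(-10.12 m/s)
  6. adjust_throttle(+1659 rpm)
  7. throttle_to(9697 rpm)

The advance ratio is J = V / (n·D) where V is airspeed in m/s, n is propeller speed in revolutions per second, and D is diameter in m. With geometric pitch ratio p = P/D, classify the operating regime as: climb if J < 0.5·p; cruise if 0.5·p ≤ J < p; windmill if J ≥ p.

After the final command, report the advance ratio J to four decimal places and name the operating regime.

J = 0.1657, regime = climb

set_propeller: D = 1.552 m, P = 2.114 m (p = P/D = 1.362113); state ← (V=0, rpm=0)
set_airspeed(55.98): V ← 55.98 m/s
adjust_airspeed(-4.31): V ← 55.98 -4.31 = 51.67 m/s
throttle_to(2132): rpm ← 2132
adjust_airspeed(-10.12): V ← 51.67 -10.12 = 41.55 m/s
adjust_throttle(+1659): rpm ← 2132 +1659 = 3791
throttle_to(9697): rpm ← 9697
final state: V = 41.55 m/s, rpm = 9697 → n = rpm/60 = 161.616667 rev/s
J = V / (n·D) = 41.55 / (161.616667 × 1.552) = 0.165651
regime bands: climb J<0.6811 | cruise [0.6811, 1.3621) | windmill J≥1.3621
J = 0.1657 → climb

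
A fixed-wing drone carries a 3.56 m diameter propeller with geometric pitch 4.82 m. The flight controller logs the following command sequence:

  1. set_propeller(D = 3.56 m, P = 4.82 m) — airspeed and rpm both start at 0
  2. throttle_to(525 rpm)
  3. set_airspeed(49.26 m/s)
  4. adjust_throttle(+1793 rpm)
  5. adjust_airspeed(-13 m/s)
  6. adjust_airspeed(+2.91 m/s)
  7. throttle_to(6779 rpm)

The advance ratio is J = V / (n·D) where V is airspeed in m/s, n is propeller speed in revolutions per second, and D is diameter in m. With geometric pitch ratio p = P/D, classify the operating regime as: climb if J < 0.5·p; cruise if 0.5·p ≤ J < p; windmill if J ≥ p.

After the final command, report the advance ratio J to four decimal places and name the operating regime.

J = 0.0974, regime = climb

set_propeller: D = 3.56 m, P = 4.82 m (p = P/D = 1.353933); state ← (V=0, rpm=0)
throttle_to(525): rpm ← 525
set_airspeed(49.26): V ← 49.26 m/s
adjust_throttle(+1793): rpm ← 525 +1793 = 2318
adjust_airspeed(-13): V ← 49.26 -13 = 36.26 m/s
adjust_airspeed(+2.91): V ← 36.26 +2.91 = 39.17 m/s
throttle_to(6779): rpm ← 6779
final state: V = 39.17 m/s, rpm = 6779 → n = rpm/60 = 112.983333 rev/s
J = V / (n·D) = 39.17 / (112.983333 × 3.56) = 0.097384
regime bands: climb J<0.6770 | cruise [0.6770, 1.3539) | windmill J≥1.3539
J = 0.0974 → climb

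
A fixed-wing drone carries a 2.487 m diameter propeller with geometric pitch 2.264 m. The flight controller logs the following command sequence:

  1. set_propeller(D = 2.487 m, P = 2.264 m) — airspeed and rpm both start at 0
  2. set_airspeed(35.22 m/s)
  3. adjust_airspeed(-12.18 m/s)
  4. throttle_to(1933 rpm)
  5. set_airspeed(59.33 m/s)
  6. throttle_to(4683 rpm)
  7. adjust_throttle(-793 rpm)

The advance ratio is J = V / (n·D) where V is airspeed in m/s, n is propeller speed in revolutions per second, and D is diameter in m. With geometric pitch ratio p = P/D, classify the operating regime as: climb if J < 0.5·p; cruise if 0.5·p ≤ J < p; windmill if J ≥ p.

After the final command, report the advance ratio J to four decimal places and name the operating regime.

J = 0.3680, regime = climb

set_propeller: D = 2.487 m, P = 2.264 m (p = P/D = 0.910334); state ← (V=0, rpm=0)
set_airspeed(35.22): V ← 35.22 m/s
adjust_airspeed(-12.18): V ← 35.22 -12.18 = 23.04 m/s
throttle_to(1933): rpm ← 1933
set_airspeed(59.33): V ← 59.33 m/s
throttle_to(4683): rpm ← 4683
adjust_throttle(-793): rpm ← 4683 -793 = 3890
final state: V = 59.33 m/s, rpm = 3890 → n = rpm/60 = 64.833333 rev/s
J = V / (n·D) = 59.33 / (64.833333 × 2.487) = 0.367960
regime bands: climb J<0.4552 | cruise [0.4552, 0.9103) | windmill J≥0.9103
J = 0.3680 → climb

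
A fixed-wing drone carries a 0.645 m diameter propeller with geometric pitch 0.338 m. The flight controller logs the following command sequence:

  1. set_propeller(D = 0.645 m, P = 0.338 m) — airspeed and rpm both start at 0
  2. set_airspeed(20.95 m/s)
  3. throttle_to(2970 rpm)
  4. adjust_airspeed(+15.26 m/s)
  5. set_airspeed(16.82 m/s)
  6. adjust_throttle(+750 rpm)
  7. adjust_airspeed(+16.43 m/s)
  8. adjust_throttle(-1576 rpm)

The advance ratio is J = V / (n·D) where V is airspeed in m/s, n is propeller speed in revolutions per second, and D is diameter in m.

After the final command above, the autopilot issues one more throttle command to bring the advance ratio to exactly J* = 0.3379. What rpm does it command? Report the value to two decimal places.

set_propeller: D = 0.645 m, P = 0.338 m (p = P/D = 0.524031); state ← (V=0, rpm=0)
set_airspeed(20.95): V ← 20.95 m/s
throttle_to(2970): rpm ← 2970
adjust_airspeed(+15.26): V ← 20.95 +15.26 = 36.21 m/s
set_airspeed(16.82): V ← 16.82 m/s
adjust_throttle(+750): rpm ← 2970 +750 = 3720
adjust_airspeed(+16.43): V ← 16.82 +16.43 = 33.25 m/s
adjust_throttle(-1576): rpm ← 3720 -1576 = 2144
final state: V = 33.25 m/s, rpm = 2144 → n = rpm/60 = 35.733333 rev/s
target J* = 0.3379; solve J* = V/(n·D) for n: n = V/(J*·D) = 33.25/(0.3379 × 0.645) = 152.561076 rev/s
rpm = 60·n = 9153.664563

rpm = 9153.66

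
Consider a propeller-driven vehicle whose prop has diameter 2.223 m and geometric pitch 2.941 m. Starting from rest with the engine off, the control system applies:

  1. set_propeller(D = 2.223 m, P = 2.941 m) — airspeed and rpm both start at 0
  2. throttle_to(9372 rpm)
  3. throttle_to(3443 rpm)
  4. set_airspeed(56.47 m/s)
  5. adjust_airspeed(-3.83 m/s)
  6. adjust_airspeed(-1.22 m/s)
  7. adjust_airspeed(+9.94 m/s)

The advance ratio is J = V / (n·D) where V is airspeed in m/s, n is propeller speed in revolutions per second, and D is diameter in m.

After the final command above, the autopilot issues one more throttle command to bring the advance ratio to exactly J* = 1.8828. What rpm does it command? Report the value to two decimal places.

set_propeller: D = 2.223 m, P = 2.941 m (p = P/D = 1.322987); state ← (V=0, rpm=0)
throttle_to(9372): rpm ← 9372
throttle_to(3443): rpm ← 3443
set_airspeed(56.47): V ← 56.47 m/s
adjust_airspeed(-3.83): V ← 56.47 -3.83 = 52.64 m/s
adjust_airspeed(-1.22): V ← 52.64 -1.22 = 51.42 m/s
adjust_airspeed(+9.94): V ← 51.42 +9.94 = 61.36 m/s
final state: V = 61.36 m/s, rpm = 3443 → n = rpm/60 = 57.383333 rev/s
target J* = 1.8828; solve J* = V/(n·D) for n: n = V/(J*·D) = 61.36/(1.8828 × 2.223) = 14.660261 rev/s
rpm = 60·n = 879.615653

rpm = 879.62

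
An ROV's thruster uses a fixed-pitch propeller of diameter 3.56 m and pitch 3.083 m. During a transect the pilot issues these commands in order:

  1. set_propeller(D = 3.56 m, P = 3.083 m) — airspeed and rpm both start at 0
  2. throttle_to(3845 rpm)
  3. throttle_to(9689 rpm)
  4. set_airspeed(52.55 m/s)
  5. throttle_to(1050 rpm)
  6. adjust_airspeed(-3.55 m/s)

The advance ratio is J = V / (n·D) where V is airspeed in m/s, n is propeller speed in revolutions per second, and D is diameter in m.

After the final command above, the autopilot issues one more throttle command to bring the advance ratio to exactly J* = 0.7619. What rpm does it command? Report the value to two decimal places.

rpm = 1083.93

set_propeller: D = 3.56 m, P = 3.083 m (p = P/D = 0.866011); state ← (V=0, rpm=0)
throttle_to(3845): rpm ← 3845
throttle_to(9689): rpm ← 9689
set_airspeed(52.55): V ← 52.55 m/s
throttle_to(1050): rpm ← 1050
adjust_airspeed(-3.55): V ← 52.55 -3.55 = 49 m/s
final state: V = 49 m/s, rpm = 1050 → n = rpm/60 = 17.500000 rev/s
target J* = 0.7619; solve J* = V/(n·D) for n: n = V/(J*·D) = 49/(0.7619 × 3.56) = 18.065422 rev/s
rpm = 60·n = 1083.925314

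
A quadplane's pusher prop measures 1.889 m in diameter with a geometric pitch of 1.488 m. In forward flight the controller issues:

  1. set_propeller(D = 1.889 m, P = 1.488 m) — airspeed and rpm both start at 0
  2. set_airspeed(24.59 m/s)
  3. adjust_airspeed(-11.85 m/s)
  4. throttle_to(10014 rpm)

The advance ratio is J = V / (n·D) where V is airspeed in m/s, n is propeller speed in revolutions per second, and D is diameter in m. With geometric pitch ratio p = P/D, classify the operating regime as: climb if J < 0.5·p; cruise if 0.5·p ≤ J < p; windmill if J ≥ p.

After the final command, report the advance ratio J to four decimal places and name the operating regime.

set_propeller: D = 1.889 m, P = 1.488 m (p = P/D = 0.787718); state ← (V=0, rpm=0)
set_airspeed(24.59): V ← 24.59 m/s
adjust_airspeed(-11.85): V ← 24.59 -11.85 = 12.74 m/s
throttle_to(10014): rpm ← 10014
final state: V = 12.74 m/s, rpm = 10014 → n = rpm/60 = 166.900000 rev/s
J = V / (n·D) = 12.74 / (166.900000 × 1.889) = 0.040409
regime bands: climb J<0.3939 | cruise [0.3939, 0.7877) | windmill J≥0.7877
J = 0.0404 → climb

J = 0.0404, regime = climb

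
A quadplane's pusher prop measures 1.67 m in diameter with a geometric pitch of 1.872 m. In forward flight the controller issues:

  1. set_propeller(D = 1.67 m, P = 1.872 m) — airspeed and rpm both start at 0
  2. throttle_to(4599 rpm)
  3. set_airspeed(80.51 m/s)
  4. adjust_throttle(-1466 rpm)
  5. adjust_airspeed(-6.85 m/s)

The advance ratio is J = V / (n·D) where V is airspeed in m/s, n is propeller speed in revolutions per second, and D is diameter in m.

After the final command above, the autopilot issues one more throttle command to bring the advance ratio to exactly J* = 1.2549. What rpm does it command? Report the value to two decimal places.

rpm = 2108.91

set_propeller: D = 1.67 m, P = 1.872 m (p = P/D = 1.120958); state ← (V=0, rpm=0)
throttle_to(4599): rpm ← 4599
set_airspeed(80.51): V ← 80.51 m/s
adjust_throttle(-1466): rpm ← 4599 -1466 = 3133
adjust_airspeed(-6.85): V ← 80.51 -6.85 = 73.66 m/s
final state: V = 73.66 m/s, rpm = 3133 → n = rpm/60 = 52.216667 rev/s
target J* = 1.2549; solve J* = V/(n·D) for n: n = V/(J*·D) = 73.66/(1.2549 × 1.67) = 35.148446 rev/s
rpm = 60·n = 2108.906738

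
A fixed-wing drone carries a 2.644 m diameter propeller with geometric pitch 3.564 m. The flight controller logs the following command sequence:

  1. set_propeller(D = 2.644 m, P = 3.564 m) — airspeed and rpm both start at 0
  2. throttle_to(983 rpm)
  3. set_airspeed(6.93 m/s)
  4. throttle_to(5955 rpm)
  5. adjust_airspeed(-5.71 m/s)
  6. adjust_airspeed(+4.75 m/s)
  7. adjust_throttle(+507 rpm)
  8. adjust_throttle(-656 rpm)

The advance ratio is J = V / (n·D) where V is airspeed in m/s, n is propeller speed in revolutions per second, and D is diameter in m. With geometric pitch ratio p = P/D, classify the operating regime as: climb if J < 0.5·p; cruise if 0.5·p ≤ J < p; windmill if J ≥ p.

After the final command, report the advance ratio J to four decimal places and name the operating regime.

set_propeller: D = 2.644 m, P = 3.564 m (p = P/D = 1.347958); state ← (V=0, rpm=0)
throttle_to(983): rpm ← 983
set_airspeed(6.93): V ← 6.93 m/s
throttle_to(5955): rpm ← 5955
adjust_airspeed(-5.71): V ← 6.93 -5.71 = 1.22 m/s
adjust_airspeed(+4.75): V ← 1.22 +4.75 = 5.97 m/s
adjust_throttle(+507): rpm ← 5955 +507 = 6462
adjust_throttle(-656): rpm ← 6462 -656 = 5806
final state: V = 5.97 m/s, rpm = 5806 → n = rpm/60 = 96.766667 rev/s
J = V / (n·D) = 5.97 / (96.766667 × 2.644) = 0.023334
regime bands: climb J<0.6740 | cruise [0.6740, 1.3480) | windmill J≥1.3480
J = 0.0233 → climb

J = 0.0233, regime = climb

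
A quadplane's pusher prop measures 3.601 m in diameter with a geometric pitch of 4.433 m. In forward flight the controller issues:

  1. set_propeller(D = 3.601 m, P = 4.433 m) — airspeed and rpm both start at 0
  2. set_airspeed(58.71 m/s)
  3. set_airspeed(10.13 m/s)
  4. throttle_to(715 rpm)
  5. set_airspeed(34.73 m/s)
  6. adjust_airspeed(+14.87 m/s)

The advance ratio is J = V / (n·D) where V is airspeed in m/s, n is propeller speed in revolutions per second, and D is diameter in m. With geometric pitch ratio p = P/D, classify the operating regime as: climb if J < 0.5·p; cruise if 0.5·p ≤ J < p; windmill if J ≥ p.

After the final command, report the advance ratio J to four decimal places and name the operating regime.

J = 1.1559, regime = cruise

set_propeller: D = 3.601 m, P = 4.433 m (p = P/D = 1.231047); state ← (V=0, rpm=0)
set_airspeed(58.71): V ← 58.71 m/s
set_airspeed(10.13): V ← 10.13 m/s
throttle_to(715): rpm ← 715
set_airspeed(34.73): V ← 34.73 m/s
adjust_airspeed(+14.87): V ← 34.73 +14.87 = 49.6 m/s
final state: V = 49.6 m/s, rpm = 715 → n = rpm/60 = 11.916667 rev/s
J = V / (n·D) = 49.6 / (11.916667 × 3.601) = 1.155856
regime bands: climb J<0.6155 | cruise [0.6155, 1.2310) | windmill J≥1.2310
J = 1.1559 → cruise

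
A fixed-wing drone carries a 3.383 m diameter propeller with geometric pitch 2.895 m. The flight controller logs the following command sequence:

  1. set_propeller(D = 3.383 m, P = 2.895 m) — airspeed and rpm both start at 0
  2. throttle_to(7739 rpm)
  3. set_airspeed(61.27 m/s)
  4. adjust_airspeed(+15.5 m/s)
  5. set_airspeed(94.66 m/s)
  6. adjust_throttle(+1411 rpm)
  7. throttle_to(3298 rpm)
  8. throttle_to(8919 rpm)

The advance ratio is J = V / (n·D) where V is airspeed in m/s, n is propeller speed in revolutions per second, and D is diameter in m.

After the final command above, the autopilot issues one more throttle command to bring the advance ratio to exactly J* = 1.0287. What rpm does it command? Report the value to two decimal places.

set_propeller: D = 3.383 m, P = 2.895 m (p = P/D = 0.855749); state ← (V=0, rpm=0)
throttle_to(7739): rpm ← 7739
set_airspeed(61.27): V ← 61.27 m/s
adjust_airspeed(+15.5): V ← 61.27 +15.5 = 76.77 m/s
set_airspeed(94.66): V ← 94.66 m/s
adjust_throttle(+1411): rpm ← 7739 +1411 = 9150
throttle_to(3298): rpm ← 3298
throttle_to(8919): rpm ← 8919
final state: V = 94.66 m/s, rpm = 8919 → n = rpm/60 = 148.650000 rev/s
target J* = 1.0287; solve J* = V/(n·D) for n: n = V/(J*·D) = 94.66/(1.0287 × 3.383) = 27.200430 rev/s
rpm = 60·n = 1632.025773

rpm = 1632.03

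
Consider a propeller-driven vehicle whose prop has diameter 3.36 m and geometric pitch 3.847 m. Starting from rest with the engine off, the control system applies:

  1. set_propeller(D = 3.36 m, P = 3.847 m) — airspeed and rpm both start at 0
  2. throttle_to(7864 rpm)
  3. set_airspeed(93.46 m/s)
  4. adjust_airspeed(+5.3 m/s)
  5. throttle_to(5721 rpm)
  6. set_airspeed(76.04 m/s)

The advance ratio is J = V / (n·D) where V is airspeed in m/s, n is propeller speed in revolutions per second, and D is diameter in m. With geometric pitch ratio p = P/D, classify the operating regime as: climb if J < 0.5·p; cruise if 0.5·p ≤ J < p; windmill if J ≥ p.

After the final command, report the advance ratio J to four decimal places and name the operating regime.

J = 0.2373, regime = climb

set_propeller: D = 3.36 m, P = 3.847 m (p = P/D = 1.144940); state ← (V=0, rpm=0)
throttle_to(7864): rpm ← 7864
set_airspeed(93.46): V ← 93.46 m/s
adjust_airspeed(+5.3): V ← 93.46 +5.3 = 98.76 m/s
throttle_to(5721): rpm ← 5721
set_airspeed(76.04): V ← 76.04 m/s
final state: V = 76.04 m/s, rpm = 5721 → n = rpm/60 = 95.350000 rev/s
J = V / (n·D) = 76.04 / (95.350000 × 3.36) = 0.237346
regime bands: climb J<0.5725 | cruise [0.5725, 1.1449) | windmill J≥1.1449
J = 0.2373 → climb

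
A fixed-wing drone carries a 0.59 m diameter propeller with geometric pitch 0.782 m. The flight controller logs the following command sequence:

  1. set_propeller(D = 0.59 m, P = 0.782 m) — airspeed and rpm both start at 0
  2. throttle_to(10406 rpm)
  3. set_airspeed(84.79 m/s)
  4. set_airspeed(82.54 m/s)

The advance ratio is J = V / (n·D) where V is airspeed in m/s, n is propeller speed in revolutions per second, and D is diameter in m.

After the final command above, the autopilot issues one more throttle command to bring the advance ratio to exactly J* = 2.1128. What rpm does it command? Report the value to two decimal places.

set_propeller: D = 0.59 m, P = 0.782 m (p = P/D = 1.325424); state ← (V=0, rpm=0)
throttle_to(10406): rpm ← 10406
set_airspeed(84.79): V ← 84.79 m/s
set_airspeed(82.54): V ← 82.54 m/s
final state: V = 82.54 m/s, rpm = 10406 → n = rpm/60 = 173.433333 rev/s
target J* = 2.1128; solve J* = V/(n·D) for n: n = V/(J*·D) = 82.54/(2.1128 × 0.59) = 66.214646 rev/s
rpm = 60·n = 3972.878789

rpm = 3972.88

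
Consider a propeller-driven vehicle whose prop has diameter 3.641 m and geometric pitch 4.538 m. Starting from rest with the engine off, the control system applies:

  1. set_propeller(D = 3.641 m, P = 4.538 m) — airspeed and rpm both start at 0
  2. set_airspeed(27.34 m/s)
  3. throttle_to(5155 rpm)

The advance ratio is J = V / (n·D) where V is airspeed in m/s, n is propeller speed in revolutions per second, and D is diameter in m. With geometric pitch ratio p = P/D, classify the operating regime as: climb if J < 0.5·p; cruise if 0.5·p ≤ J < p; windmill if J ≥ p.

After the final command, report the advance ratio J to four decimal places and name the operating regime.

J = 0.0874, regime = climb

set_propeller: D = 3.641 m, P = 4.538 m (p = P/D = 1.246361); state ← (V=0, rpm=0)
set_airspeed(27.34): V ← 27.34 m/s
throttle_to(5155): rpm ← 5155
final state: V = 27.34 m/s, rpm = 5155 → n = rpm/60 = 85.916667 rev/s
J = V / (n·D) = 27.34 / (85.916667 × 3.641) = 0.087398
regime bands: climb J<0.6232 | cruise [0.6232, 1.2464) | windmill J≥1.2464
J = 0.0874 → climb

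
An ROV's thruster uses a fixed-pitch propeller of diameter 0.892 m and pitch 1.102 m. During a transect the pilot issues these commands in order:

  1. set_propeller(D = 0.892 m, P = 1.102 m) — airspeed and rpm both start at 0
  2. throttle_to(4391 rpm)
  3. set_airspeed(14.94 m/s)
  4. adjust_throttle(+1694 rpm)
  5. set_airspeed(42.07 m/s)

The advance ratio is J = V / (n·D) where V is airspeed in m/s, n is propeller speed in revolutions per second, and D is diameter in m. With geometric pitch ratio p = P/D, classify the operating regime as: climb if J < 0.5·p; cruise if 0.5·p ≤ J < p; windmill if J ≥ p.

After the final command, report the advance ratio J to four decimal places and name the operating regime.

set_propeller: D = 0.892 m, P = 1.102 m (p = P/D = 1.235426); state ← (V=0, rpm=0)
throttle_to(4391): rpm ← 4391
set_airspeed(14.94): V ← 14.94 m/s
adjust_throttle(+1694): rpm ← 4391 +1694 = 6085
set_airspeed(42.07): V ← 42.07 m/s
final state: V = 42.07 m/s, rpm = 6085 → n = rpm/60 = 101.416667 rev/s
J = V / (n·D) = 42.07 / (101.416667 × 0.892) = 0.465049
regime bands: climb J<0.6177 | cruise [0.6177, 1.2354) | windmill J≥1.2354
J = 0.4650 → climb

J = 0.4650, regime = climb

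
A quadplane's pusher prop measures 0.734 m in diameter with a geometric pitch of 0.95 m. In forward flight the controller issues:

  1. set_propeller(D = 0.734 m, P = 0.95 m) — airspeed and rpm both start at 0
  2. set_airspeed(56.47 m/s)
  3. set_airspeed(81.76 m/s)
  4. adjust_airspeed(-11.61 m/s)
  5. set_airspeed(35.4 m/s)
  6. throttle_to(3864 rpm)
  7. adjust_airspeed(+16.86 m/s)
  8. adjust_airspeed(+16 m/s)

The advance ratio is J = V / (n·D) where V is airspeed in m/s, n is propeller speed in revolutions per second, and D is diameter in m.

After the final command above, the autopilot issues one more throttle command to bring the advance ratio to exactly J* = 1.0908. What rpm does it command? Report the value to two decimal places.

set_propeller: D = 0.734 m, P = 0.95 m (p = P/D = 1.294278); state ← (V=0, rpm=0)
set_airspeed(56.47): V ← 56.47 m/s
set_airspeed(81.76): V ← 81.76 m/s
adjust_airspeed(-11.61): V ← 81.76 -11.61 = 70.15 m/s
set_airspeed(35.4): V ← 35.4 m/s
throttle_to(3864): rpm ← 3864
adjust_airspeed(+16.86): V ← 35.4 +16.86 = 52.26 m/s
adjust_airspeed(+16): V ← 52.26 +16 = 68.26 m/s
final state: V = 68.26 m/s, rpm = 3864 → n = rpm/60 = 64.400000 rev/s
target J* = 1.0908; solve J* = V/(n·D) for n: n = V/(J*·D) = 68.26/(1.0908 × 0.734) = 85.256028 rev/s
rpm = 60·n = 5115.361672

rpm = 5115.36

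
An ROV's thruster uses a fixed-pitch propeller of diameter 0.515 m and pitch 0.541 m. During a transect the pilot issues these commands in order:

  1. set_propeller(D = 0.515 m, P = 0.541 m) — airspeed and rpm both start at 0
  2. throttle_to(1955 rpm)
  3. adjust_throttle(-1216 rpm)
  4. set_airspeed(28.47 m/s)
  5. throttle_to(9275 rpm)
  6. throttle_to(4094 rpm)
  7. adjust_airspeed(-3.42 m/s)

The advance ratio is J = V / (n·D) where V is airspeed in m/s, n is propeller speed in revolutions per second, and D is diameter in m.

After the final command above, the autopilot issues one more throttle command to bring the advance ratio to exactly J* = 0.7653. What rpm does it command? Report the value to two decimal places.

rpm = 3813.47

set_propeller: D = 0.515 m, P = 0.541 m (p = P/D = 1.050485); state ← (V=0, rpm=0)
throttle_to(1955): rpm ← 1955
adjust_throttle(-1216): rpm ← 1955 -1216 = 739
set_airspeed(28.47): V ← 28.47 m/s
throttle_to(9275): rpm ← 9275
throttle_to(4094): rpm ← 4094
adjust_airspeed(-3.42): V ← 28.47 -3.42 = 25.05 m/s
final state: V = 25.05 m/s, rpm = 4094 → n = rpm/60 = 68.233333 rev/s
target J* = 0.7653; solve J* = V/(n·D) for n: n = V/(J*·D) = 25.05/(0.7653 × 0.515) = 63.557790 rev/s
rpm = 60·n = 3813.467401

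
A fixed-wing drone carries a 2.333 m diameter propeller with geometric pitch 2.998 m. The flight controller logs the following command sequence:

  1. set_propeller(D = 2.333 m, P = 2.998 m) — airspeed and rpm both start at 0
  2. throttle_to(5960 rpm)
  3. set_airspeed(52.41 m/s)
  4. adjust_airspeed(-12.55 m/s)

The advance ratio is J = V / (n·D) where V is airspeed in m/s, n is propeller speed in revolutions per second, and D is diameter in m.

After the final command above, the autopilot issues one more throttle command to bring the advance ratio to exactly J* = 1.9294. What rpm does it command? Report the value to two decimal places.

set_propeller: D = 2.333 m, P = 2.998 m (p = P/D = 1.285041); state ← (V=0, rpm=0)
throttle_to(5960): rpm ← 5960
set_airspeed(52.41): V ← 52.41 m/s
adjust_airspeed(-12.55): V ← 52.41 -12.55 = 39.86 m/s
final state: V = 39.86 m/s, rpm = 5960 → n = rpm/60 = 99.333333 rev/s
target J* = 1.9294; solve J* = V/(n·D) for n: n = V/(J*·D) = 39.86/(1.9294 × 2.333) = 8.855239 rev/s
rpm = 60·n = 531.314333

rpm = 531.31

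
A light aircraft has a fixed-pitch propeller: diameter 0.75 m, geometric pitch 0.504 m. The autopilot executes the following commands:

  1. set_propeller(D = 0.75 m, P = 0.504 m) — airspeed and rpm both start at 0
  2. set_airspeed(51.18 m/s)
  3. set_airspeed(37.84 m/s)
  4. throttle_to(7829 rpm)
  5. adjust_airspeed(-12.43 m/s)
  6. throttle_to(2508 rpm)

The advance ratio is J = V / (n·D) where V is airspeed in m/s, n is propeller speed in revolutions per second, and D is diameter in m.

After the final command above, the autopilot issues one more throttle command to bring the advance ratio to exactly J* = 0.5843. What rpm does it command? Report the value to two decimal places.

set_propeller: D = 0.75 m, P = 0.504 m (p = P/D = 0.672000); state ← (V=0, rpm=0)
set_airspeed(51.18): V ← 51.18 m/s
set_airspeed(37.84): V ← 37.84 m/s
throttle_to(7829): rpm ← 7829
adjust_airspeed(-12.43): V ← 37.84 -12.43 = 25.41 m/s
throttle_to(2508): rpm ← 2508
final state: V = 25.41 m/s, rpm = 2508 → n = rpm/60 = 41.800000 rev/s
target J* = 0.5843; solve J* = V/(n·D) for n: n = V/(J*·D) = 25.41/(0.5843 × 0.75) = 57.983912 rev/s
rpm = 60·n = 3479.034742

rpm = 3479.03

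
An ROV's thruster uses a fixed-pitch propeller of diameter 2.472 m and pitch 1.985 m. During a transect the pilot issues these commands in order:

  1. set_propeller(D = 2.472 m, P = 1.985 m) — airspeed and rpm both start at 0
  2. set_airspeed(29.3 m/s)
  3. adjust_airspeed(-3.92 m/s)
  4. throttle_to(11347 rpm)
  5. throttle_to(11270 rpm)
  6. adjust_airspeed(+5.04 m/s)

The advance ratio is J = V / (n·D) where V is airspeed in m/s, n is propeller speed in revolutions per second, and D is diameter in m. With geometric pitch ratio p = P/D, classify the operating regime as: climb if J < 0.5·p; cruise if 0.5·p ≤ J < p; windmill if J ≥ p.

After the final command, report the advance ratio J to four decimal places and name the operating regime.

set_propeller: D = 2.472 m, P = 1.985 m (p = P/D = 0.802994); state ← (V=0, rpm=0)
set_airspeed(29.3): V ← 29.3 m/s
adjust_airspeed(-3.92): V ← 29.3 -3.92 = 25.38 m/s
throttle_to(11347): rpm ← 11347
throttle_to(11270): rpm ← 11270
adjust_airspeed(+5.04): V ← 25.38 +5.04 = 30.42 m/s
final state: V = 30.42 m/s, rpm = 11270 → n = rpm/60 = 187.833333 rev/s
J = V / (n·D) = 30.42 / (187.833333 × 2.472) = 0.065515
regime bands: climb J<0.4015 | cruise [0.4015, 0.8030) | windmill J≥0.8030
J = 0.0655 → climb

J = 0.0655, regime = climb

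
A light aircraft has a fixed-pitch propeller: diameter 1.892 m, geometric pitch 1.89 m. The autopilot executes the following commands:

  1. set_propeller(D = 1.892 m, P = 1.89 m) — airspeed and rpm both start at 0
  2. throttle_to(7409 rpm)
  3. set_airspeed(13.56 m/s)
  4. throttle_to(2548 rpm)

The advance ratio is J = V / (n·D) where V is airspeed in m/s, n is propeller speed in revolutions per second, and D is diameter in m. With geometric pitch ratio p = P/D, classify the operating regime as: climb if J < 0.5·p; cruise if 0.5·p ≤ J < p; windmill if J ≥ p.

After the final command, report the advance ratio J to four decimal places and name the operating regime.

J = 0.1688, regime = climb

set_propeller: D = 1.892 m, P = 1.89 m (p = P/D = 0.998943); state ← (V=0, rpm=0)
throttle_to(7409): rpm ← 7409
set_airspeed(13.56): V ← 13.56 m/s
throttle_to(2548): rpm ← 2548
final state: V = 13.56 m/s, rpm = 2548 → n = rpm/60 = 42.466667 rev/s
J = V / (n·D) = 13.56 / (42.466667 × 1.892) = 0.168768
regime bands: climb J<0.4995 | cruise [0.4995, 0.9989) | windmill J≥0.9989
J = 0.1688 → climb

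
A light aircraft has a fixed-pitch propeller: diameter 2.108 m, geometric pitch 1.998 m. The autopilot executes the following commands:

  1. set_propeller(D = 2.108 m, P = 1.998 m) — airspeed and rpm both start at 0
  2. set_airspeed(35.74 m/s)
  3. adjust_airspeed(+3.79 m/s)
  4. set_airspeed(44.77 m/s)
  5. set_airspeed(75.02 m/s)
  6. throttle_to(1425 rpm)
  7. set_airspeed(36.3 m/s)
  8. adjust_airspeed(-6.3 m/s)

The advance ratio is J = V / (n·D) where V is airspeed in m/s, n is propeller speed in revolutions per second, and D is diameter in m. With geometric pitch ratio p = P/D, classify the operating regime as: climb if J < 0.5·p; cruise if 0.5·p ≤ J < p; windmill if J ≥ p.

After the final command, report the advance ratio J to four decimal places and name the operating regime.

set_propeller: D = 2.108 m, P = 1.998 m (p = P/D = 0.947818); state ← (V=0, rpm=0)
set_airspeed(35.74): V ← 35.74 m/s
adjust_airspeed(+3.79): V ← 35.74 +3.79 = 39.53 m/s
set_airspeed(44.77): V ← 44.77 m/s
set_airspeed(75.02): V ← 75.02 m/s
throttle_to(1425): rpm ← 1425
set_airspeed(36.3): V ← 36.3 m/s
adjust_airspeed(-6.3): V ← 36.3 -6.3 = 30 m/s
final state: V = 30 m/s, rpm = 1425 → n = rpm/60 = 23.750000 rev/s
J = V / (n·D) = 30 / (23.750000 × 2.108) = 0.599221
regime bands: climb J<0.4739 | cruise [0.4739, 0.9478) | windmill J≥0.9478
J = 0.5992 → cruise

J = 0.5992, regime = cruise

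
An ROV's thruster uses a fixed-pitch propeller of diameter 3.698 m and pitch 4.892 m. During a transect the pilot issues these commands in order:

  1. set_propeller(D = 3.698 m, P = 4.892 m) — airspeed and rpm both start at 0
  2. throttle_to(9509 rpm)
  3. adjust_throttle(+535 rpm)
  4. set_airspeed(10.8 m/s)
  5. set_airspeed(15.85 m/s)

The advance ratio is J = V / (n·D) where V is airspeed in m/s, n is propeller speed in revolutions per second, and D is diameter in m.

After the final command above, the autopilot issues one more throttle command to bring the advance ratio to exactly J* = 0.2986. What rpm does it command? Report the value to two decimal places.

set_propeller: D = 3.698 m, P = 4.892 m (p = P/D = 1.322877); state ← (V=0, rpm=0)
throttle_to(9509): rpm ← 9509
adjust_throttle(+535): rpm ← 9509 +535 = 10044
set_airspeed(10.8): V ← 10.8 m/s
set_airspeed(15.85): V ← 15.85 m/s
final state: V = 15.85 m/s, rpm = 10044 → n = rpm/60 = 167.400000 rev/s
target J* = 0.2986; solve J* = V/(n·D) for n: n = V/(J*·D) = 15.85/(0.2986 × 3.698) = 14.353987 rev/s
rpm = 60·n = 861.239235

rpm = 861.24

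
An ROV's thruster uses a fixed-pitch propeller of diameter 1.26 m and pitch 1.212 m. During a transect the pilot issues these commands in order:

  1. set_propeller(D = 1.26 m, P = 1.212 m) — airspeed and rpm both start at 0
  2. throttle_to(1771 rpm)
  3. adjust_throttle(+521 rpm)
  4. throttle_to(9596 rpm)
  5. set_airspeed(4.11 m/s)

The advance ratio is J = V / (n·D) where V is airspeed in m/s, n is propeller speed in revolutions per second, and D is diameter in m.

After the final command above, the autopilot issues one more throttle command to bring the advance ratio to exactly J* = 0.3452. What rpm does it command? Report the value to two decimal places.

set_propeller: D = 1.26 m, P = 1.212 m (p = P/D = 0.961905); state ← (V=0, rpm=0)
throttle_to(1771): rpm ← 1771
adjust_throttle(+521): rpm ← 1771 +521 = 2292
throttle_to(9596): rpm ← 9596
set_airspeed(4.11): V ← 4.11 m/s
final state: V = 4.11 m/s, rpm = 9596 → n = rpm/60 = 159.933333 rev/s
target J* = 0.3452; solve J* = V/(n·D) for n: n = V/(J*·D) = 4.11/(0.3452 × 1.26) = 9.449319 rev/s
rpm = 60·n = 566.959113

rpm = 566.96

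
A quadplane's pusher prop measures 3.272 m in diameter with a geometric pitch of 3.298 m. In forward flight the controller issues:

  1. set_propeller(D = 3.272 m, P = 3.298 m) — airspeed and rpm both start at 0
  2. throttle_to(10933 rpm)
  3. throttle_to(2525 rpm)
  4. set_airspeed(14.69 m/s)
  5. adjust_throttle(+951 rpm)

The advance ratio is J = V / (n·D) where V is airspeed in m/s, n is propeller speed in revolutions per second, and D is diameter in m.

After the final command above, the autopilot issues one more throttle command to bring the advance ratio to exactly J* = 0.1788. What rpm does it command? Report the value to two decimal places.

set_propeller: D = 3.272 m, P = 3.298 m (p = P/D = 1.007946); state ← (V=0, rpm=0)
throttle_to(10933): rpm ← 10933
throttle_to(2525): rpm ← 2525
set_airspeed(14.69): V ← 14.69 m/s
adjust_throttle(+951): rpm ← 2525 +951 = 3476
final state: V = 14.69 m/s, rpm = 3476 → n = rpm/60 = 57.933333 rev/s
target J* = 0.1788; solve J* = V/(n·D) for n: n = V/(J*·D) = 14.69/(0.1788 × 3.272) = 25.109669 rev/s
rpm = 60·n = 1506.580135

rpm = 1506.58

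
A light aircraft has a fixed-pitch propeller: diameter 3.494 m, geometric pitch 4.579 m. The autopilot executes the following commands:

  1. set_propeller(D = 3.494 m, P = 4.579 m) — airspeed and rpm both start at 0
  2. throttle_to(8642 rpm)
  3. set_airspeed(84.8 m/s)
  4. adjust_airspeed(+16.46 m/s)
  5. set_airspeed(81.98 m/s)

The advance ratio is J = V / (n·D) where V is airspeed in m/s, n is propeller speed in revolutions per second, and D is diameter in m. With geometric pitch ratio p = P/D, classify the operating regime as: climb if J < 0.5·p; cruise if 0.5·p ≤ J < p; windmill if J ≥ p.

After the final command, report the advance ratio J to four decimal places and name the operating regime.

set_propeller: D = 3.494 m, P = 4.579 m (p = P/D = 1.310532); state ← (V=0, rpm=0)
throttle_to(8642): rpm ← 8642
set_airspeed(84.8): V ← 84.8 m/s
adjust_airspeed(+16.46): V ← 84.8 +16.46 = 101.26 m/s
set_airspeed(81.98): V ← 81.98 m/s
final state: V = 81.98 m/s, rpm = 8642 → n = rpm/60 = 144.033333 rev/s
J = V / (n·D) = 81.98 / (144.033333 × 3.494) = 0.162900
regime bands: climb J<0.6553 | cruise [0.6553, 1.3105) | windmill J≥1.3105
J = 0.1629 → climb

J = 0.1629, regime = climb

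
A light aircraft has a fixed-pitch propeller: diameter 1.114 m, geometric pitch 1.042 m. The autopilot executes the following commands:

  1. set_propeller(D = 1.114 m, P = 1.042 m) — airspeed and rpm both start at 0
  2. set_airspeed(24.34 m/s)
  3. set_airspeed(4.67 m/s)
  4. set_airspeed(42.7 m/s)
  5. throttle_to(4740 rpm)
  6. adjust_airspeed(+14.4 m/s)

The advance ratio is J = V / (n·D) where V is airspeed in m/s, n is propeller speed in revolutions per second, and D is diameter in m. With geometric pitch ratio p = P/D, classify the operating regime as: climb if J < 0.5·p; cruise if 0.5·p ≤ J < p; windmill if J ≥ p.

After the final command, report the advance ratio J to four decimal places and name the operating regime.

set_propeller: D = 1.114 m, P = 1.042 m (p = P/D = 0.935368); state ← (V=0, rpm=0)
set_airspeed(24.34): V ← 24.34 m/s
set_airspeed(4.67): V ← 4.67 m/s
set_airspeed(42.7): V ← 42.7 m/s
throttle_to(4740): rpm ← 4740
adjust_airspeed(+14.4): V ← 42.7 +14.4 = 57.1 m/s
final state: V = 57.1 m/s, rpm = 4740 → n = rpm/60 = 79.000000 rev/s
J = V / (n·D) = 57.1 / (79.000000 × 1.114) = 0.648819
regime bands: climb J<0.4677 | cruise [0.4677, 0.9354) | windmill J≥0.9354
J = 0.6488 → cruise

J = 0.6488, regime = cruise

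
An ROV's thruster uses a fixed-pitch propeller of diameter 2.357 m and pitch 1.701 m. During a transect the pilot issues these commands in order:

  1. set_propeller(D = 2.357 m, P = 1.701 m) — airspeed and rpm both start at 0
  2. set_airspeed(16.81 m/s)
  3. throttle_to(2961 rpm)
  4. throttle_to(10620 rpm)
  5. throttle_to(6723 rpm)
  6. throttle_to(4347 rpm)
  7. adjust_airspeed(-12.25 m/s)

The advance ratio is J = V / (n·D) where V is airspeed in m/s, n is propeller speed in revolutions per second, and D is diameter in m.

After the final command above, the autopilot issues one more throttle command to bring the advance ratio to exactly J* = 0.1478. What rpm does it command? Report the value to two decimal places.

rpm = 785.38

set_propeller: D = 2.357 m, P = 1.701 m (p = P/D = 0.721680); state ← (V=0, rpm=0)
set_airspeed(16.81): V ← 16.81 m/s
throttle_to(2961): rpm ← 2961
throttle_to(10620): rpm ← 10620
throttle_to(6723): rpm ← 6723
throttle_to(4347): rpm ← 4347
adjust_airspeed(-12.25): V ← 16.81 -12.25 = 4.56 m/s
final state: V = 4.56 m/s, rpm = 4347 → n = rpm/60 = 72.450000 rev/s
target J* = 0.1478; solve J* = V/(n·D) for n: n = V/(J*·D) = 4.56/(0.1478 × 2.357) = 13.089734 rev/s
rpm = 60·n = 785.384049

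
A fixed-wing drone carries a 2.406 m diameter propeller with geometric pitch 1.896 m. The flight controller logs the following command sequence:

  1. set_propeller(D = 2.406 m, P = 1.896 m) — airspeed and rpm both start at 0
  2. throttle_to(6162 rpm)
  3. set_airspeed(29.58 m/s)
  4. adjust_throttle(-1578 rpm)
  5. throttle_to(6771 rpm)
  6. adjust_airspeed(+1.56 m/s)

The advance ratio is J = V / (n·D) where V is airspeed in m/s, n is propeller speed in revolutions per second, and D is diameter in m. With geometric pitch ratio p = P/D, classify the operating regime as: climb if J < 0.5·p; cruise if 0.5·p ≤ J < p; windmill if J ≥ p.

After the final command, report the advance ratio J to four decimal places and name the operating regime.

J = 0.1147, regime = climb

set_propeller: D = 2.406 m, P = 1.896 m (p = P/D = 0.788030); state ← (V=0, rpm=0)
throttle_to(6162): rpm ← 6162
set_airspeed(29.58): V ← 29.58 m/s
adjust_throttle(-1578): rpm ← 6162 -1578 = 4584
throttle_to(6771): rpm ← 6771
adjust_airspeed(+1.56): V ← 29.58 +1.56 = 31.14 m/s
final state: V = 31.14 m/s, rpm = 6771 → n = rpm/60 = 112.850000 rev/s
J = V / (n·D) = 31.14 / (112.850000 × 2.406) = 0.114689
regime bands: climb J<0.3940 | cruise [0.3940, 0.7880) | windmill J≥0.7880
J = 0.1147 → climb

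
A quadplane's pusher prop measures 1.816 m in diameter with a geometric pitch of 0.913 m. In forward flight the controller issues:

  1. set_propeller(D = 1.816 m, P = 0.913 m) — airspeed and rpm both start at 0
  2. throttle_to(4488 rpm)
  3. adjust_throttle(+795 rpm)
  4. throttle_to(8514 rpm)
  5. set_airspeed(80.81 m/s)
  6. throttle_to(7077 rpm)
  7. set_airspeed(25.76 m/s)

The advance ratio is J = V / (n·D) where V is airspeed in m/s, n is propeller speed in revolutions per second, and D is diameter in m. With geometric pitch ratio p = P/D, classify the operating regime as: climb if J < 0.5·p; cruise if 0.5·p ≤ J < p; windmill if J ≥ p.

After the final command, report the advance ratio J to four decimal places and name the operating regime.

set_propeller: D = 1.816 m, P = 0.913 m (p = P/D = 0.502753); state ← (V=0, rpm=0)
throttle_to(4488): rpm ← 4488
adjust_throttle(+795): rpm ← 4488 +795 = 5283
throttle_to(8514): rpm ← 8514
set_airspeed(80.81): V ← 80.81 m/s
throttle_to(7077): rpm ← 7077
set_airspeed(25.76): V ← 25.76 m/s
final state: V = 25.76 m/s, rpm = 7077 → n = rpm/60 = 117.950000 rev/s
J = V / (n·D) = 25.76 / (117.950000 × 1.816) = 0.120263
regime bands: climb J<0.2514 | cruise [0.2514, 0.5028) | windmill J≥0.5028
J = 0.1203 → climb

J = 0.1203, regime = climb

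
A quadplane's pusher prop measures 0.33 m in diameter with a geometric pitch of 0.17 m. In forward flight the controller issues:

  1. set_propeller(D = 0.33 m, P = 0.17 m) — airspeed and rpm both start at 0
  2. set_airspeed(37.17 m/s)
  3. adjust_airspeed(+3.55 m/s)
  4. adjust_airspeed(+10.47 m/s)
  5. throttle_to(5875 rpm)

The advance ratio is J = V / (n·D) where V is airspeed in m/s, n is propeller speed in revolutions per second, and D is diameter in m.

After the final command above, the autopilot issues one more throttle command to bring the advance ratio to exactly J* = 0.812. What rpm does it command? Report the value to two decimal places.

rpm = 11462.16

set_propeller: D = 0.33 m, P = 0.17 m (p = P/D = 0.515152); state ← (V=0, rpm=0)
set_airspeed(37.17): V ← 37.17 m/s
adjust_airspeed(+3.55): V ← 37.17 +3.55 = 40.72 m/s
adjust_airspeed(+10.47): V ← 40.72 +10.47 = 51.19 m/s
throttle_to(5875): rpm ← 5875
final state: V = 51.19 m/s, rpm = 5875 → n = rpm/60 = 97.916667 rev/s
target J* = 0.812; solve J* = V/(n·D) for n: n = V/(J*·D) = 51.19/(0.812 × 0.33) = 191.035976 rev/s
rpm = 60·n = 11462.158531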